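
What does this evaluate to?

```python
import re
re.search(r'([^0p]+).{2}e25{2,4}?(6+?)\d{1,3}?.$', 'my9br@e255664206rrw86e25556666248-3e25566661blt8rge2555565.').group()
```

Pattern: one or more of any character except [0p] (captured); then exactly 2 of any character, then the literal 'e2'; then 2 to 4 of a literal '5' (lazy); then one or more of a literal '6' (lazy) (captured); then 1 to 3 of a digit (lazy), then any character; then anchored at the end.
`search` walks the string left to right and returns the first match it finds.
The match spans [15:59] → '6rrw86e25556666248-3e25566661blt8rge2555565.'.
Captured: group 1 = '6rrw86e25556666248-3e25566661blt8', group 2 = '6'.

'6rrw86e25556666248-3e25566661blt8rge2555565.'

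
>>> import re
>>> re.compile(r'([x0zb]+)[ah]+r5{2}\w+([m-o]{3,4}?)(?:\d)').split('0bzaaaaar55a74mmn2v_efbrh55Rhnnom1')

['', '0bz', 'nom', '']

The pattern matches one or more of one of [x0zb] (captured); then one or more of one of [ah], then a literal 'r', then exactly 2 of the literal '5'; then one or more of a word character; then 3 to 4 of a character in [m-o] (lazy) (captured); then a digit (non-capturing group).
Matches to split on: at [0:34] → '0bzaaaaar55a74mmn2v_efbrh55Rhnnom1'.
`re.split` interleaves the captured-group text with the surrounding fragments.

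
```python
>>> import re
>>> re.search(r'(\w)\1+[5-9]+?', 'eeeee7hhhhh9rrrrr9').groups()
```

The match spans [0:6] → 'eeeee7'.
Captured: group 1 = 'e'.

('e',)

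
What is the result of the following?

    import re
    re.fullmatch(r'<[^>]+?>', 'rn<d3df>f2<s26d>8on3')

For `fullmatch`, every character of the input must be accounted for by the pattern.
Here there's no way to consume every character, so the call returns None.

None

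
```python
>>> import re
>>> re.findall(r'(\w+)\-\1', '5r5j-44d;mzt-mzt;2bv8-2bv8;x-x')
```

After group 1 captures some text, `\1` only succeeds where that same text appears again.
Walking the string: at [9:16] match 'mzt-mzt', group 1 = 'mzt'; at [17:26] match '2bv8-2bv8', group 1 = '2bv8'; at [27:30] match 'x-x', group 1 = 'x'.
One capturing group, so `findall` returns just the captured substring from each match — 3 in all.

['mzt', '2bv8', 'x']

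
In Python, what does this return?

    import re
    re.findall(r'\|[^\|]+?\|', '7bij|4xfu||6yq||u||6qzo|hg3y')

Scanning left to right: at [4:10] → '|4xfu|'; at [10:15] → '|6yq|'; at [15:18] → '|u|'; at [18:24] → '|6qzo|'.
`findall` yields the raw match text (4 of them) because the pattern has no groups.

['|4xfu|', '|6yq|', '|u|', '|6qzo|']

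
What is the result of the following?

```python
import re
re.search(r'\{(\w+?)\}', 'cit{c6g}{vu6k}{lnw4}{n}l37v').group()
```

'{c6g}'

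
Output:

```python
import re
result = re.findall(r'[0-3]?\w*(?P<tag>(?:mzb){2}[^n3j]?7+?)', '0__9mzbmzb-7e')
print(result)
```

['mzbmzb-7']

Because there's exactly one group, `findall` drops the full match and keeps group 1 from the one hit.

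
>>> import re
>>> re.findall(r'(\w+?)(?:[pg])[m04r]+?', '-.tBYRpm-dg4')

The pattern matches one or more of a word character (lazy) (captured); then one of [pg] (non-capturing group); then one or more of one of [m04r] (lazy).
Scanning left to right: at [2:8] match 'tBYRpm', group 1 = 'tBYR'; at [9:12] match 'dg4', group 1 = 'd'.
`findall` collects group 1 from each match (2 total).

['tBYR', 'd']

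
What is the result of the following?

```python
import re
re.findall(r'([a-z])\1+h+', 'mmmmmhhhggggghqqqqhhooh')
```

A backreference is literal: `\1` must see the identical characters the first group matched.
Scanning left to right: at [0:8] match 'mmmmmhhh', group 1 = 'm'; at [8:14] match 'gggggh', group 1 = 'g'; at [14:20] match 'qqqqhh', group 1 = 'q'; at [20:23] match 'ooh', group 1 = 'o'.
`findall` collects group 1 from each match (4 total).

['m', 'g', 'q', 'o']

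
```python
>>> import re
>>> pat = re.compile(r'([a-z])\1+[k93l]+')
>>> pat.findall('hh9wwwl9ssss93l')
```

['h', 'w', 's']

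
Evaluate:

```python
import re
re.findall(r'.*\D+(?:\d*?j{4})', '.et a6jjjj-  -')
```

Pattern: zero or more of any character; then one or more of a non-digit; then zero or more of a digit (lazy), then exactly 4 of a literal 'j' (non-capturing group).
`findall` yields the raw match text (1 of them) because the pattern has no groups.

['.et a6jjjj']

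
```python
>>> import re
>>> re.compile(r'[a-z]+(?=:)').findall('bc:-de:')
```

['bc', 'de']

The `(?=…)`/`(?<=…)` assertion just peeks at neighbouring text; it doesn't advance the match position.
Scanning left to right: at [0:2] → 'bc'; at [4:6] → 'de'.
Since nothing is captured, `findall` lists the 2 matched substrings directly.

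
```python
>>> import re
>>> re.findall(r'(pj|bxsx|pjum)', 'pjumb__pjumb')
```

['pj', 'pj']

Alternation tries branches left to right and keeps the first one that lets the overall match succeed at that position.
With a single group, `findall` returns only what that group captured — 2 items.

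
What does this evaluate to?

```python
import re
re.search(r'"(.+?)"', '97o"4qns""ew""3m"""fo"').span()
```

A non-greedy quantifier consumes as few characters as it can — just enough that the remainder of the pattern still matches from where it stops; whatever follows it matches normally.
Unlike `match`, `search` isn't anchored — it looks for the pattern anywhere in the string.
The match spans [3:9] → '"4qns"'.
Captured: group 1 = '4qns'.

(3, 9)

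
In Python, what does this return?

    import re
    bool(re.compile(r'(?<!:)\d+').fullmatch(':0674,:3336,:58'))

False

The negative lookahead/lookbehind blocks any match where the forbidden context is present.
`re.fullmatch` requires the pattern to consume the entire string.
Here the string isn't matched end-to-end, so the call returns None, and `bool(None)` is False.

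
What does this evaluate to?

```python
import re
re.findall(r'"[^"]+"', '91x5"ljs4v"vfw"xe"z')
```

['"ljs4v"', '"xe"']

No capturing groups, so `findall` returns the 2 full match strings.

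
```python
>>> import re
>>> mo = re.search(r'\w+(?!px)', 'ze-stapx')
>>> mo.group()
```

The negative lookahead/lookbehind blocks any match where the forbidden context is present.
Unlike `match`, `search` isn't anchored — it looks for the pattern anywhere in the string.
The match spans [0:2] → 'ze'.

'ze'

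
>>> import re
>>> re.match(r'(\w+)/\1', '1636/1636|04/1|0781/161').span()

(0, 9)

With `match`, the pattern is implicitly anchored at the beginning.
The match spans [0:9] → '1636/1636'.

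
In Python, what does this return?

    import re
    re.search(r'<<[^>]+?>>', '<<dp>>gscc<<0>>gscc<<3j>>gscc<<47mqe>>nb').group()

'<<dp>>'

`re.search` scans for the first position where the pattern succeeds.
The match spans [0:6] → '<<dp>>'.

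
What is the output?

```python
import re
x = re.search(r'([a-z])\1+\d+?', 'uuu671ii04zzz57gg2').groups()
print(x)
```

('u',)

A backreference is literal: `\1` must see the identical characters the first group matched.
`search` walks the string left to right and returns the first match it finds.
The match spans [0:4] → 'uuu6'.
Captured: group 1 = 'u'.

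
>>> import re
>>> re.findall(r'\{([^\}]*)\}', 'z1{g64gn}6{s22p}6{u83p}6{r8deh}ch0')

['g64gn', 's22p', 'u83p', 'r8deh']

One capturing group, so `findall` returns just the captured substring from each match — 4 in all.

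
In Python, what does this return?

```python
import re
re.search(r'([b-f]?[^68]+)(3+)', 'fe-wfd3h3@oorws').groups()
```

This matches optionally a character in [b-f], then one or more of any character except [68] (captured); then one or more of a literal '3' (captured).
`re.search` tries every starting position until one works.
The match spans [0:9] → 'fe-wfd3h3'.
Captured: group 1 = 'fe-wfd3h', group 2 = '3'.

('fe-wfd3h', '3')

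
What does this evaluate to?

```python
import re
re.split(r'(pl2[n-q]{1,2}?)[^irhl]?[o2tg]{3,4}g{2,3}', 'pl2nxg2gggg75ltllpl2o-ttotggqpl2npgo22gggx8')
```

['', 'pl2n', '75ltll', 'pl2o', 'q', 'pl2n', 'x8']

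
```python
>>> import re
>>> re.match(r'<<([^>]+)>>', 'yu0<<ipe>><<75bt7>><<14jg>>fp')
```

`re.match` won't scan ahead — the pattern has to work from the very first character.
Here the pattern fails at index 0, so the call returns None.

None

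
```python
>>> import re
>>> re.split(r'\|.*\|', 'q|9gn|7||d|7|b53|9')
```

Matches to split on: at [1:17] → '|9gn|7||d|7|b53|'.
Splitting on the pattern gives 2 pieces.

['q', '9']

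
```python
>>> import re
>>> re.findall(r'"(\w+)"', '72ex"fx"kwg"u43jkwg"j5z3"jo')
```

Walking the string: at [4:8] match '"fx"', group 1 = 'fx'; at [11:20] match '"u43jkwg"', group 1 = 'u43jkwg'.
`findall` collects group 1 from each match (2 total).

['fx', 'u43jkwg']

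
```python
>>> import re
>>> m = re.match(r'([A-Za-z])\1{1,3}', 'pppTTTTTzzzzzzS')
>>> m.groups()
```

A backreference is literal: `\1` must see the identical characters the first group matched.
`re.match` won't scan ahead — the pattern has to work from the very first character.
The match spans [0:3] → 'ppp'.
Captured: group 1 = 'p'.

('p',)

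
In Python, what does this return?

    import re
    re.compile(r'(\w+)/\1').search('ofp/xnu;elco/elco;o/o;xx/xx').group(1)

The match spans [8:17] → 'elco/elco'.
Captured: group 1 = 'elco'.

'elco'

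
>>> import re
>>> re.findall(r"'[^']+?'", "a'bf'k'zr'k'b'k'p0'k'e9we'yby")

["'bf'", "'zr'", "'b'", "'p0'", "'e9we'"]

`findall` yields the raw match text (5 of them) because the pattern has no groups.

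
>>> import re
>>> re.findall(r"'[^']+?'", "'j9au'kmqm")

["'j9au'"]

With no groups in the pattern, `findall` gives back each whole match — 1 here.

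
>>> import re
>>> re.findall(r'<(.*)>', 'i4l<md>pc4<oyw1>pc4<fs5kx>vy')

['md>pc4<oyw1>pc4<fs5kx']

Scanning left to right: at [3:26] match '<md>pc4<oyw1>pc4<fs5kx>', group 1 = 'md>pc4<oyw1>pc4<fs5kx'.
`findall` collects group 1 from the one match (1 total).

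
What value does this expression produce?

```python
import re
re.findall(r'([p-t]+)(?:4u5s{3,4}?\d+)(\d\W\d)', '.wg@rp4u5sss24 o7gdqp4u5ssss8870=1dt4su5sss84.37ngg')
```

This matches one or more of a character in [p-t] (captured); then the literal '4u5', then 3 to 4 of a literal 's' (lazy), then one or more of a digit (non-capturing group); then a digit, then a non-word character, then a digit (captured).
Scanning left to right: at [19:34] match 'qp4u5ssss8870=1', groups = ('qp', '0=1').
Multiple groups make `findall` return tuples — one 2-tuple for the one match.

[('qp', '0=1')]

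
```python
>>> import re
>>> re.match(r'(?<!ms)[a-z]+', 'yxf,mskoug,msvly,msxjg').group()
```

With `match`, the pattern is implicitly anchored at the beginning.
The match spans [0:3] → 'yxf'.

'yxf'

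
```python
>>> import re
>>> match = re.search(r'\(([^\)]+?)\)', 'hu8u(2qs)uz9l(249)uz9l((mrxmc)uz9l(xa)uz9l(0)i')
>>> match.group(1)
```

'2qs'

`re.search` tries every starting position until one works.
The match spans [4:9] → '(2qs)'.
Captured: group 1 = '2qs'.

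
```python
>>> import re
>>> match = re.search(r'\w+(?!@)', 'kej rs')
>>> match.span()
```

(0, 3)

A negative assertion filters positions out without eating any characters.
The match spans [0:3] → 'kej'.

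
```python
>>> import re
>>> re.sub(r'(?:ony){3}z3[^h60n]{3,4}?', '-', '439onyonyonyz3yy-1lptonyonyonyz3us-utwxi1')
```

'439-1lpt-utwxi1'

A `+?`/`*?`/`{m,n}?` starts at its minimum and grows only as far as needed for what follows to match.
`sub` substitutes '-' at each match site.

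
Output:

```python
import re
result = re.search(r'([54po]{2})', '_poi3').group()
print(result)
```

po

The pattern matches exactly 2 of one of [54po] (captured).
`re.search` scans for the first position where the pattern succeeds.
The match spans [1:3] → 'po'.
Captured: group 1 = 'po'.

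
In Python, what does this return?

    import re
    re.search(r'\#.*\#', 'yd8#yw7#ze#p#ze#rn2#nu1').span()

(3, 20)

The match spans [3:20] → '#yw7#ze#p#ze#rn2#'.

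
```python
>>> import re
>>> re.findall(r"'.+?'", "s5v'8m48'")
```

`findall` yields the raw match text (1 of them) because the pattern has no groups.

["'8m48'"]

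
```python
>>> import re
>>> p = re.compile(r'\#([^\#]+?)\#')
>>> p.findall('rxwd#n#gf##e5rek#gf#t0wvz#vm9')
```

One capturing group, so `findall` returns just the captured substring from each match — 3 in all.

['n', 'e5rek', 't0wvz']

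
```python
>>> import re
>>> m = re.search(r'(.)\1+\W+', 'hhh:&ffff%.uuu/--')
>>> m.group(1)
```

`\1` is not a pattern — it's the concrete string captured by group 1, re-applied verbatim.
`re.search` tries every starting position until one works.
The match spans [0:5] → 'hhh:&'.
Captured: group 1 = 'h'.

'h'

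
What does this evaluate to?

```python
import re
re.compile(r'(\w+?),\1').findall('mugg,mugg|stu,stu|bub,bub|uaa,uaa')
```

After group 1 captures some text, `\1` only succeeds where that same text appears again.
One capturing group, so `findall` returns just the captured substring from each match — 4 in all.

['mugg', 'stu', 'bub', 'uaa']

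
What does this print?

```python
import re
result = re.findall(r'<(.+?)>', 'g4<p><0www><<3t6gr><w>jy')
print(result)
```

['p', '0www', '<3t6gr', 'w']

`findall` collects group 1 from each match (4 total).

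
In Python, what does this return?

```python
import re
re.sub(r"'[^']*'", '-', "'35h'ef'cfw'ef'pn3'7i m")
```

Each match is replaced by '-'.

'-ef-ef-7i m'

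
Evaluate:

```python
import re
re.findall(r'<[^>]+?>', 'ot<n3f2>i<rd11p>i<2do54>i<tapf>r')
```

['<n3f2>', '<rd11p>', '<2do54>', '<tapf>']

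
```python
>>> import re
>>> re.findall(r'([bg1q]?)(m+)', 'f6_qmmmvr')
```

This matches optionally one of [bg1q] (captured); then one or more of a literal 'm' (captured).
Scanning left to right: at [3:7] match 'qmmm', groups = ('q', 'mmm').
With 2 capturing groups, `findall` returns a 2-tuple per match.

[('q', 'mmm')]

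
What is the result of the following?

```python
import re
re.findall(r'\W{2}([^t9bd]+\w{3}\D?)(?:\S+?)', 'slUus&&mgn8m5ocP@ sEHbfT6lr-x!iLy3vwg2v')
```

['mgn8m5ocP@ sEHbfT']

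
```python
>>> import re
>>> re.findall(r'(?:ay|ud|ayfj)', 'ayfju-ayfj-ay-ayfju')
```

['ay', 'ay', 'ay', 'ay']

The regex engine tests alternatives in the order written; an earlier branch that matches wins even if a later one would match more.
Matches: at [0:2] → 'ay'; at [6:8] → 'ay'; at [11:13] → 'ay'; at [14:16] → 'ay'.
With no groups in the pattern, `findall` gives back each whole match — 4 here.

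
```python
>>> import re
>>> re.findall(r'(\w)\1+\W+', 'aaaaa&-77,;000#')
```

['a', '7', '0']

`\1` has to match the exact text group 1 already captured.
Walking the string: at [0:7] match 'aaaaa&-', group 1 = 'a'; at [7:11] match '77,;', group 1 = '7'; at [11:15] match '000#', group 1 = '0'.
One capturing group, so `findall` returns just the captured substring from each match — 3 in all.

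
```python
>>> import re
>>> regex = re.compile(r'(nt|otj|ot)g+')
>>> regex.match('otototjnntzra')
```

`match` is anchored at position 0; if the pattern doesn't fit there, it returns None.
Here the pattern fails at index 0, so the call returns None.

None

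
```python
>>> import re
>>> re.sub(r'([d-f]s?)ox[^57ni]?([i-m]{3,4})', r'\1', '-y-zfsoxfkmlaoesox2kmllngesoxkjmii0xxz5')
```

'-y-zfsaoesnges0xxz5'

Pattern: a character in [d-f], then optionally the literal 's' (captured); then the literal 'ox', then optionally any character except [57ni]; then 3 to 4 of a character in [i-m] (captured).
The replacement refers to a captured group, so each match is rewritten using its own captured text.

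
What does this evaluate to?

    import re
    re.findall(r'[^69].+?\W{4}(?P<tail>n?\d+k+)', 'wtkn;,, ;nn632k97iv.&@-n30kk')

`findall` collects group 1 from the one match (1 total).

['n30kk']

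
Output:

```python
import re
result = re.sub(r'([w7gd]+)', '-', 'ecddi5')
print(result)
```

Pattern: one or more of one of [w7gd] (captured).
Matches: at [2:4] → 'dd'.
Every occurrence is swapped for '-'.

ec-i5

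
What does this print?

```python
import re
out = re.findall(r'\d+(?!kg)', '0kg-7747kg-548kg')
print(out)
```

['774', '54']

The negative lookaround is zero-width — it rules out positions where the adjacent text would match, without consuming anything.
With no groups in the pattern, `findall` gives back each whole match — 2 here.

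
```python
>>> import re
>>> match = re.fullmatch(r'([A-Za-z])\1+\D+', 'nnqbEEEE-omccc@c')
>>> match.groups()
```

A backreference is literal: `\1` must see the identical characters the first group matched.
`re.fullmatch` requires the pattern to consume the entire string.
The match spans [0:16] → 'nnqbEEEE-omccc@c'.
Captured: group 1 = 'n'.

('n',)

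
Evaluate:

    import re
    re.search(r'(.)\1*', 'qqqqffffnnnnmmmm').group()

'qqqq'

A backreference is literal: `\1` must see the identical characters the first group matched.
`search` walks the string left to right and returns the first match it finds.
The match spans [0:4] → 'qqqq'.
Captured: group 1 = 'q'.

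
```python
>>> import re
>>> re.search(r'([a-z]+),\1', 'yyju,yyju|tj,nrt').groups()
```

('yyju',)

`\1` is not a pattern — it's the concrete string captured by group 1, re-applied verbatim.
Unlike `match`, `search` isn't anchored — it looks for the pattern anywhere in the string.
The match spans [0:9] → 'yyju,yyju'.
Captured: group 1 = 'yyju'.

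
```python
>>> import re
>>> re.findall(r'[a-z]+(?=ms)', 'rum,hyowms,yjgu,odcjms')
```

Lookahead/lookbehind check context without consuming it, so the matched span excludes the asserted characters.
Since nothing is captured, `findall` lists the 2 matched substrings directly.

['hyow', 'odcj']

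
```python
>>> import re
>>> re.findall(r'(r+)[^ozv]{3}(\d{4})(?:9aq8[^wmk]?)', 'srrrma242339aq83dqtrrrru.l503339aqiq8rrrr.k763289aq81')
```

This matches one or more of a literal 'r' (captured); then exactly 3 of any character except [ozv]; then exactly 4 of a digit (captured); then a literal '9', then the literal 'aq8', then optionally any character except [wmk] (non-capturing group).
Walking the string: at [1:16] match 'rrrma242339aq83', groups = ('rrr', '4233'); at [37:53] match 'rrrr.k763289aq81', groups = ('rrrr', '6328').
Multiple groups make `findall` return tuples — one 2-tuple for each match.

[('rrr', '4233'), ('rrrr', '6328')]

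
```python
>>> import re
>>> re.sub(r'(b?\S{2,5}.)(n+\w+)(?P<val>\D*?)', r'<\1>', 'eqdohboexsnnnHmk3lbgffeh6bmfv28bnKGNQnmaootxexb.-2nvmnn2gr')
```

A `+?`/`*?`/`{m,n}?` starts at its minimum and grows only as far as needed for what follows to match.
The replacement refers to a captured group, so each match is rewritten using its own captured text.

'eqdo<hboexs><.-2nvm>'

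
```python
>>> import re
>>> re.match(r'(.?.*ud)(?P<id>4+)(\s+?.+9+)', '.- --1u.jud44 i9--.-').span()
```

This matches optionally any character, then zero or more of any character, then the literal 'ud' (captured); then one or more of a literal '4' (captured as 'id'); then one or more of whitespace (lazy), then one or more of any character, then one or more of a literal '9' (captured).
`re.match` only tries the pattern at the start of the string.
The match spans [0:16] → '.- --1u.jud44 i9'.
Captured: group 1 = '.- --1u.jud', group 2 = '44', group 3 = ' i9'.

(0, 16)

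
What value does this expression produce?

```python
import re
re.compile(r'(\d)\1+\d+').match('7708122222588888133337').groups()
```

('7',)

The match spans [0:22] → '7708122222588888133337'.
Captured: group 1 = '7'.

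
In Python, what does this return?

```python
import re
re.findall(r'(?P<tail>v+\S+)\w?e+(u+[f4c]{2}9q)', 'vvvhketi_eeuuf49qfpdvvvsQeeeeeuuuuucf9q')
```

This matches one or more of a literal 'v', then one or more of a non-whitespace character (captured as 'tail'); then optionally a word character, then one or more of the literal 'e'; then one or more of the literal 'u', then exactly 2 of one of [f4c], then the literal '9q' (captured).
Matches: at [0:39] match 'vvvhketi_eeuuf49qfpdvvvsQeeeeeuuuuucf9q', groups = ('vvvhketi_eeuuf49qfpdvvvsQeeee', 'uuuuucf9q').
`findall` packs the 2 group values into a tuple for every match.

[('vvvhketi_eeuuf49qfpdvvvsQeeee', 'uuuuucf9q')]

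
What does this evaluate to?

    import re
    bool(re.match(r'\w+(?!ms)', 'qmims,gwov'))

Because the assertion is negative and zero-width, positions next to the forbidden text are skipped.
`match` is anchored at position 0; if the pattern doesn't fit there, it returns None.
The match spans [0:5] → 'qmims'.

True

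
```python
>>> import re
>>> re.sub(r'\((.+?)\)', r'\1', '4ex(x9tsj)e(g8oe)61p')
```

'4exx9tsjeg8oe61p'

The `?` after the quantifier makes it lazy — it takes as little as possible before letting the rest of the pattern try.
Each match is replaced using the text its own group 1 captured.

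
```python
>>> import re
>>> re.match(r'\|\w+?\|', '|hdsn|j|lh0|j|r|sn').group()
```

'|hdsn|'

With `match`, the pattern is implicitly anchored at the beginning.
The match spans [0:6] → '|hdsn|'.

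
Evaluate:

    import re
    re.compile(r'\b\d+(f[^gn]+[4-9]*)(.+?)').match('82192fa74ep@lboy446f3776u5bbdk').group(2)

'k'

The match spans [0:30] → '82192fa74ep@lboy446f3776u5bbdk'.
Captured: group 1 = 'fa74ep@lboy446f3776u5bbd', group 2 = 'k'.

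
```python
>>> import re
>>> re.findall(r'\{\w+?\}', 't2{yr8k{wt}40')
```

['{wt}']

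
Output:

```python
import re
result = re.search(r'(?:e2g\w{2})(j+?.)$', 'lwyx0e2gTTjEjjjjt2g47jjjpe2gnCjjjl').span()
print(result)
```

(25, 34)

Pattern: the literal 'e2g', then exactly 2 of a word character (non-capturing group); then one or more of the literal 'j' (lazy), then any character (captured); then anchored at the end.
`re.search` scans for the first position where the pattern succeeds.
The match spans [25:34] → 'e2gnCjjjl'.
Captured: group 1 = 'jjjl'.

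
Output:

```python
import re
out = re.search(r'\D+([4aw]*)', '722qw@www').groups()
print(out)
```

('',)

The match spans [3:9] → 'qw@www'.
Captured: group 1 = ''.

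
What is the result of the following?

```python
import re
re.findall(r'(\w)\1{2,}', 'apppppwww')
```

`\1` is not a pattern — it's the concrete string captured by group 1, re-applied verbatim.
Walking the string: at [1:6] match 'ppppp', group 1 = 'p'; at [6:9] match 'www', group 1 = 'w'.
One capturing group, so `findall` returns just the captured substring from each match — 2 in all.

['p', 'w']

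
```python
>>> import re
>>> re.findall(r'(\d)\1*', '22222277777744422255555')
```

['2', '7', '4', '2', '5']

After group 1 captures some text, `\1` only succeeds where that same text appears again.
With a single group, `findall` returns only what that group captured — 5 items.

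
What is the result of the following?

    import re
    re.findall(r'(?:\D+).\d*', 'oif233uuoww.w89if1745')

['oif233', 'uuoww.w89', 'if1745']

No capturing groups, so `findall` returns the 3 full match strings.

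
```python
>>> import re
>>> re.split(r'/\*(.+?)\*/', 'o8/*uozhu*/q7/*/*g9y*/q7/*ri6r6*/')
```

Matches to split on: at [2:11] → '/*uozhu*/'; at [13:22] → '/*/*g9y*/'; at [24:33] → '/*ri6r6*/'.
Because the pattern has a capturing group, `split` also inserts each captured text between the pieces.

['o8', 'uozhu', 'q7', '/*g9y', 'q7', 'ri6r6', '']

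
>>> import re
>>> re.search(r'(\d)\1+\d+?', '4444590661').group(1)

'4'

`\1` is not a pattern — it's the concrete string captured by group 1, re-applied verbatim.
`search` walks the string left to right and returns the first match it finds.
The match spans [0:5] → '44445'.
Captured: group 1 = '4'.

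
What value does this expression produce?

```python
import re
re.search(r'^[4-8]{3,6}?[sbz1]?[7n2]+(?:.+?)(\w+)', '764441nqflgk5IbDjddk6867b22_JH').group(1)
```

Pattern: anchored at the start of the string; then 3 to 6 of a character in [4-8] (lazy), then optionally one of [sbz1], then one or more of one of [7n2]; then one or more of any character (lazy) (non-capturing group); then one or more of a word character (captured).
The `?` after the quantifier makes it lazy — it takes as little as possible before letting the rest of the pattern try.
`re.search` tries every starting position until one works.
The match spans [0:30] → '764441nqflgk5IbDjddk6867b22_JH'.
Captured: group 1 = 'flgk5IbDjddk6867b22_JH'.

'flgk5IbDjddk6867b22_JH'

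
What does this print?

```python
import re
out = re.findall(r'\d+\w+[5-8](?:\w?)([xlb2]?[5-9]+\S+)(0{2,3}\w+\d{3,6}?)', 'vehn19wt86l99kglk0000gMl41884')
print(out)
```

Multiple groups make `findall` return tuples — one 2-tuple for the one match.

[('99kglk00', '00gMl41884')]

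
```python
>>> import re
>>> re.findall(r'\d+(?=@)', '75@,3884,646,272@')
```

['75', '272']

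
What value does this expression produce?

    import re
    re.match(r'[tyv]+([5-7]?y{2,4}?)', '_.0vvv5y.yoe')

None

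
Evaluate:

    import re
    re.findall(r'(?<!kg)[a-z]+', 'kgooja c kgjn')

['kgooja', 'c', 'kgjn']

Because the assertion is negative and zero-width, positions next to the forbidden text are skipped.
With no groups in the pattern, `findall` gives back each whole match — 3 here.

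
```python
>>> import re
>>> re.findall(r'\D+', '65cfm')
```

['cfm']

This matches one or more of a non-digit.
Scanning left to right: at [2:5] → 'cfm'.
`findall` yields the raw match text (1 of them) because the pattern has no groups.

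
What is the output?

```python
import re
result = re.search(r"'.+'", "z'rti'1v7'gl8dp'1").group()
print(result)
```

The match spans [1:16] → "'rti'1v7'gl8dp'".

'rti'1v7'gl8dp'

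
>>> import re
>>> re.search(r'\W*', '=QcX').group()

This matches zero or more of a non-word character.
`re.search` tries every starting position until one works.
The match spans [0:1] → '='.

'='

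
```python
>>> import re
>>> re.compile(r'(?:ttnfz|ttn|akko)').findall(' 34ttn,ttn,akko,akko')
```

['ttn', 'ttn', 'akko', 'akko']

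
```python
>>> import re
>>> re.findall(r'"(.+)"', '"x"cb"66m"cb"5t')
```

Scanning left to right: at [0:13] match '"x"cb"66m"cb"', group 1 = 'x"cb"66m"cb'.
One capturing group, so `findall` returns just the captured substring from the one match — 1 in all.

['x"cb"66m"cb']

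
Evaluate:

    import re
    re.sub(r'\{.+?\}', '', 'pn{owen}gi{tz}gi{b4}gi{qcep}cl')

'pngigigicl'

Matches: at [2:8] → '{owen}'; at [10:14] → '{tz}'; at [16:20] → '{b4}'; at [22:28] → '{qcep}'.
`sub` substitutes '' at each match site.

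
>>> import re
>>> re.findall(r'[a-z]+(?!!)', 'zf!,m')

A negative assertion filters positions out without eating any characters.
`findall` yields the raw match text (2 of them) because the pattern has no groups.

['z', 'm']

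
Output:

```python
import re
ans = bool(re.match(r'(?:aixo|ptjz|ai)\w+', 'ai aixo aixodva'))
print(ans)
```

False

`match` is anchored at position 0; if the pattern doesn't fit there, it returns None.
Here the pattern fails at index 0, so the call returns None, and `bool(None)` is False.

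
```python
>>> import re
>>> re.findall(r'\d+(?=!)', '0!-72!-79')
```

['0', '72']

The lookaround is zero-width — it requires the adjacent text to match without consuming it, so the asserted text isn't part of the match.
Walking the string: at [0:1] → '0'; at [3:5] → '72'.
No capturing groups, so `findall` returns the 2 full match strings.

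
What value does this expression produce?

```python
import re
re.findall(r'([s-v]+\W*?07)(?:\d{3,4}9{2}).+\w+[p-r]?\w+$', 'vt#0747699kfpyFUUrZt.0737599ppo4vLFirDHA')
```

Pattern: one or more of a character in [s-v], then zero or more of a non-word character (lazy), then the literal '07' (captured); then 3 to 4 of a digit, then exactly 2 of a literal '9' (non-capturing group); then one or more of any character, then one or more of a word character, then optionally a character in [p-r]; then one or more of a word character; then anchored at the end.
Walking the string: at [0:40] match 'vt#0747699kfpyFUUrZt.0737599ppo4vLFirDHA', group 1 = 'vt#07'.
Because there's exactly one group, `findall` drops the full match and keeps group 1 from the one hit.

['vt#07']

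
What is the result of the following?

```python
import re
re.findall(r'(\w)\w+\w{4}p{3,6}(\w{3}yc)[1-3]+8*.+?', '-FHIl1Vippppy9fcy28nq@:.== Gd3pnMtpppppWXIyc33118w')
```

The pattern matches a word character (captured); then one or more of a word character, then exactly 4 of a word character, then 3 to 6 of the literal 'p'; then exactly 3 of a word character, then the literal 'yc' (captured); then one or more of a character in [1-3], then zero or more of a literal '8', then one or more of any character (lazy).
2 groups means the one result is a tuple of 2 captured strings — 1 here.

[('G', 'WXIyc')]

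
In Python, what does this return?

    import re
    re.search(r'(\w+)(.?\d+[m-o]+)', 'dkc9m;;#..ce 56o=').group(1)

'dkc'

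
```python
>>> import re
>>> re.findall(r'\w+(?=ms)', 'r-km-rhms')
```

['rh']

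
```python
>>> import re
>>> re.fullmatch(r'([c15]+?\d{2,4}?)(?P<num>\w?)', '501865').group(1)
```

'50186'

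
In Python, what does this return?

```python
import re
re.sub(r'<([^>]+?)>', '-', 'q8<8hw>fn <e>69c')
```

'q8-fn -69c'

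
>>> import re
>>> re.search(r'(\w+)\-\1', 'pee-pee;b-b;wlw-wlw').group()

'pee-pee'

`\1` is not a pattern — it's the concrete string captured by group 1, re-applied verbatim.
`re.search` tries every starting position until one works.
The match spans [0:7] → 'pee-pee'.
Captured: group 1 = 'pee'.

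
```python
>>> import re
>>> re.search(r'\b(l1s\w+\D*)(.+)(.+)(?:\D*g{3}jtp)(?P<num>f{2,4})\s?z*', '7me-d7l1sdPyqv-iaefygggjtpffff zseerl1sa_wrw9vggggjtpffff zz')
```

None

This matches a word boundary (`\b`, zero-width); then the literal 'l1s', then one or more of a word character, then zero or more of a non-digit (captured); then one or more of any character (captured); then one or more of any character (captured); then zero or more of a non-digit, then exactly 3 of a literal 'g', then the literal 'jtp' (non-capturing group); then 2 to 4 of a literal 'f' (captured as 'num'); then optionally whitespace, then zero or more of the literal 'z'.
`re.search` scans for the first position where the pattern succeeds.
Here no position works, so the call returns None.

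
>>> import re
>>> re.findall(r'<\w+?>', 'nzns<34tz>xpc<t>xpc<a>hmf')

['<34tz>', '<t>', '<a>']

Walking the string: at [4:10] → '<34tz>'; at [13:16] → '<t>'; at [19:22] → '<a>'.
No capturing groups, so `findall` returns the 3 full match strings.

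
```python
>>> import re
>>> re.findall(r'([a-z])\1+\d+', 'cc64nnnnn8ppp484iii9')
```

['c', 'n', 'p', 'i']

After group 1 captures some text, `\1` only succeeds where that same text appears again.
Because there's exactly one group, `findall` drops the full match and keeps group 1 from each hit.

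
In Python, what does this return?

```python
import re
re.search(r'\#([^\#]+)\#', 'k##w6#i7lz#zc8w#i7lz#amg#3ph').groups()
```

('w6',)

`re.search` scans for the first position where the pattern succeeds.
The match spans [2:6] → '#w6#'.
Captured: group 1 = 'w6'.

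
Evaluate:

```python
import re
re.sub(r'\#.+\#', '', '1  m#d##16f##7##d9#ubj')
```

Matches: at [4:19] → '#d##16f##7##d9#'.
Each match is replaced by ''.

'1  mubj'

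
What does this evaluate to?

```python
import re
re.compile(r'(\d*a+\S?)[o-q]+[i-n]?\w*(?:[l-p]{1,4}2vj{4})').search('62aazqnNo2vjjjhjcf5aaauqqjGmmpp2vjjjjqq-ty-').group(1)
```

Pattern: zero or more of a digit, then one or more of the literal 'a', then optionally a non-whitespace character (captured); then one or more of a character in [o-q], then optionally a character in [i-n], then zero or more of a word character; then 1 to 4 of a character in [l-p], then the literal '2v', then exactly 4 of a literal 'j' (non-capturing group).
`re.search` tries every starting position until one works.
The match spans [0:37] → '62aazqnNo2vjjjhjcf5aaauqqjGmmpp2vjjjj'.
Captured: group 1 = '62aaz'.

'62aaz'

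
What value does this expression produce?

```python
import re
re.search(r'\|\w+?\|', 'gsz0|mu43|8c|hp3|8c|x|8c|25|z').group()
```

Unlike `match`, `search` isn't anchored — it looks for the pattern anywhere in the string.
The match spans [4:10] → '|mu43|'.

'|mu43|'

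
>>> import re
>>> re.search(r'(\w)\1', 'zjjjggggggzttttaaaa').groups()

A backreference is literal: `\1` must see the identical characters the first group matched.
`re.search` scans for the first position where the pattern succeeds.
The match spans [1:3] → 'jj'.
Captured: group 1 = 'j'.

('j',)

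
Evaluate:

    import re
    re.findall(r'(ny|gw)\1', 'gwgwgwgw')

After group 1 captures some text, `\1` only succeeds where that same text appears again.
Matches: at [0:4] match 'gwgw', group 1 = 'gw'; at [4:8] match 'gwgw', group 1 = 'gw'.
One capturing group, so `findall` returns just the captured substring from each match — 2 in all.

['gw', 'gw']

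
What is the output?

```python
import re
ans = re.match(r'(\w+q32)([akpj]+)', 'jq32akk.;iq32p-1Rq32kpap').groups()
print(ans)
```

The match spans [0:7] → 'jq32akk'.
Captured: group 1 = 'jq32', group 2 = 'akk'.

('jq32', 'akk')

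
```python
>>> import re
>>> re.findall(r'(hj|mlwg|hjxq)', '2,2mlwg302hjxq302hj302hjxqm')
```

['mlwg', 'hj', 'hj', 'hj']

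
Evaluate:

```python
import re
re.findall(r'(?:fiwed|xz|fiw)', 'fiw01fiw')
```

['fiw', 'fiw']

Scanning left to right: at [0:3] → 'fiw'; at [5:8] → 'fiw'.
With no groups in the pattern, `findall` gives back each whole match — 2 here.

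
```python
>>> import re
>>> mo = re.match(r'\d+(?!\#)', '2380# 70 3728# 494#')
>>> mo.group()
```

With `match`, the pattern is implicitly anchored at the beginning.
The match spans [0:3] → '238'.

'238'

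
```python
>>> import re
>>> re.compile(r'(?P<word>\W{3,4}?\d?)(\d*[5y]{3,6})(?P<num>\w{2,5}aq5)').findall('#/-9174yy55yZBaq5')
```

This matches 3 to 4 of a non-word character (lazy), then optionally a digit (captured as 'word'); then zero or more of a digit, then 3 to 6 of one of [5y] (captured); then 2 to 5 of a word character, then the literal 'aq5' (captured as 'num').
Scanning left to right: at [0:17] match '#/-9174yy55yZBaq5', groups = ('#/-9', '174yy55y', 'ZBaq5').
Multiple groups make `findall` return tuples — one 3-tuple for the one match.

[('#/-9', '174yy55y', 'ZBaq5')]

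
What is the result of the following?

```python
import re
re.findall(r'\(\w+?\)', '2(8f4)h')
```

['(8f4)']

Walking the string: at [1:6] → '(8f4)'.
No capturing groups, so `findall` returns the 1 full match string.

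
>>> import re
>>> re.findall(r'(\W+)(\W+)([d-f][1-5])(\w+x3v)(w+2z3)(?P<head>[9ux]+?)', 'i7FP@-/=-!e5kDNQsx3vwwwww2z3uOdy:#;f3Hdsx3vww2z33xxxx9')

[('@-/=-', '!', 'e5', 'kDNQsx3v', 'wwwww2z3', 'u')]

This matches one or more of a non-word character (captured); then one or more of a non-word character (captured); then a character in [d-f], then a character in [1-5] (captured); then one or more of a word character, then the literal 'x3v' (captured); then one or more of the literal 'w', then the literal '2z3' (captured); then one or more of one of [9ux] (lazy) (captured as 'head').
Matches: at [4:29] match '@-/=-!e5kDNQsx3vwwwww2z3u', groups = ('@-/=-', '!', 'e5', 'kDNQsx3v', 'wwwww2z3', 'u').
With 6 capturing groups, `findall` returns a 6-tuple per match.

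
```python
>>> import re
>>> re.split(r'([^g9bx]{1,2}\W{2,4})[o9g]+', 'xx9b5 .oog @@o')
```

`re.split` interleaves the captured-group text with the surrounding fragments.

['xx9b', '5 .', '', ' @@', '']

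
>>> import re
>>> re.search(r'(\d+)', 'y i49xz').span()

This matches one or more of a digit (captured).
Unlike `match`, `search` isn't anchored — it looks for the pattern anywhere in the string.
The match spans [3:5] → '49'.
Captured: group 1 = '49'.

(3, 5)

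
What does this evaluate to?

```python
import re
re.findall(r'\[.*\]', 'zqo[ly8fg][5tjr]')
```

['[ly8fg][5tjr]']

`findall` yields the raw match text (1 of them) because the pattern has no groups.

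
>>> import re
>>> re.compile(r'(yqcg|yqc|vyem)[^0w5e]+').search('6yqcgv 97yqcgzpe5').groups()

('yqcg',)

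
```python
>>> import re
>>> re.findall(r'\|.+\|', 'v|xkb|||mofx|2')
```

Matches: at [1:13] → '|xkb|||mofx|'.
Since nothing is captured, `findall` lists the 1 matched substring directly.

['|xkb|||mofx|']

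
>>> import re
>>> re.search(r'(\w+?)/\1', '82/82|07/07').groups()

The backreference `\1` re-matches whatever the first group consumed, character for character.
`search` walks the string left to right and returns the first match it finds.
The match spans [0:5] → '82/82'.
Captured: group 1 = '82'.

('82',)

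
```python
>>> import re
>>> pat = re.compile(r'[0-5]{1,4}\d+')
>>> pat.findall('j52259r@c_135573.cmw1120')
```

['52259', '135573', '1120']

Pattern: 1 to 4 of a character in [0-5]; then one or more of a digit.
Scanning left to right: at [1:6] → '52259'; at [10:16] → '135573'; at [20:24] → '1120'.
No capturing groups, so `findall` returns the 3 full match strings.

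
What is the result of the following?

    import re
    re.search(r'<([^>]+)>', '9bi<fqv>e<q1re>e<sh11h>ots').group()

The match spans [3:8] → '<fqv>'.

'<fqv>'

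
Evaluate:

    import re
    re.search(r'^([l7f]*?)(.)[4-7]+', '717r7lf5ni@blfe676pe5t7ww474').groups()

This matches anchored at the start of the string; then zero or more of one of [l7f] (lazy) (captured); then any character (captured); then one or more of a character in [4-7].
`re.search` scans for the first position where the pattern succeeds.
The match spans [0:3] → '717'.
Captured: group 1 = '7', group 2 = '1'.

('7', '1')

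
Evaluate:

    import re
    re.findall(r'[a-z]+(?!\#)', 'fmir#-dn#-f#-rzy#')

['fmi', 'd', 'rz']

Because the assertion is negative and zero-width, positions next to the forbidden text are skipped.
With no groups in the pattern, `findall` gives back each whole match — 3 here.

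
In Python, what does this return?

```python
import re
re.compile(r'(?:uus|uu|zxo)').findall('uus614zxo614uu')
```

Alternation isn't longest-match — the leftmost alternative that fits at this position is chosen.
Walking the string: at [0:3] → 'uus'; at [6:9] → 'zxo'; at [12:14] → 'uu'.
With no groups in the pattern, `findall` gives back each whole match — 3 here.

['uus', 'zxo', 'uu']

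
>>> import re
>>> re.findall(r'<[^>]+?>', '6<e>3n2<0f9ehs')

['<e>']

Matches: at [1:4] → '<e>'.
No capturing groups, so `findall` returns the 1 full match string.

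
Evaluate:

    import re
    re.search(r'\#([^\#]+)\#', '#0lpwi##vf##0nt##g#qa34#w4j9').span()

(0, 7)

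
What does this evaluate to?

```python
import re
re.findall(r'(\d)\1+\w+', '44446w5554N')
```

['4']

The backreference `\1` re-matches whatever the first group consumed, character for character.
Matches: at [0:11] match '44446w5554N', group 1 = '4'.
Because there's exactly one group, `findall` drops the full match and keeps group 1 from the one hit.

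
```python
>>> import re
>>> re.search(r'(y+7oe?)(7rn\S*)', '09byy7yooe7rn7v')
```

Here the pattern never matches, so the call returns None.

None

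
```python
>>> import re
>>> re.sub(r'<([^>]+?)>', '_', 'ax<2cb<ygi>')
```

'ax_'

Every occurrence is swapped for '_'.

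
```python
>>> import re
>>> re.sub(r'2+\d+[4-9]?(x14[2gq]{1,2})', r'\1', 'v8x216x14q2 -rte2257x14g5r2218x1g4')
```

'v8xx14q2 -rtex14g5r2218x1g4'

The replacement refers to a captured group, so each match is rewritten using its own captured text.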